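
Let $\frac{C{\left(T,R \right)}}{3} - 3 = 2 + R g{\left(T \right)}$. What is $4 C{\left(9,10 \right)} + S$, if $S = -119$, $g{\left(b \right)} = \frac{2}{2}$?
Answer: $61$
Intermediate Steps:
$g{\left(b \right)} = 1$ ($g{\left(b \right)} = 2 \cdot \frac{1}{2} = 1$)
$C{\left(T,R \right)} = 15 + 3 R$ ($C{\left(T,R \right)} = 9 + 3 \left(2 + R 1\right) = 9 + 3 \left(2 + R\right) = 9 + \left(6 + 3 R\right) = 15 + 3 R$)
$4 C{\left(9,10 \right)} + S = 4 \left(15 + 3 \cdot 10\right) - 119 = 4 \left(15 + 30\right) - 119 = 4 \cdot 45 - 119 = 180 - 119 = 61$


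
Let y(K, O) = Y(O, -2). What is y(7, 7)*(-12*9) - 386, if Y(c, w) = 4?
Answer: -818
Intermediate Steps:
y(K, O) = 4
y(7, 7)*(-12*9) - 386 = 4*(-12*9) - 386 = 4*(-108) - 386 = -432 - 386 = -818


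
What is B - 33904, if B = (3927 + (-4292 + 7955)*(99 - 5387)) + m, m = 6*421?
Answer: -19397395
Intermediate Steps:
m = 2526
B = -19363491 (B = (3927 + (-4292 + 7955)*(99 - 5387)) + 2526 = (3927 + 3663*(-5288)) + 2526 = (3927 - 19369944) + 2526 = -19366017 + 2526 = -19363491)
B - 33904 = -19363491 - 33904 = -19397395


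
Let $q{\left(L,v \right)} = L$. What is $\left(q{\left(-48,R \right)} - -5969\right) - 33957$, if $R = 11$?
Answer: $-28036$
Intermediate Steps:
$\left(q{\left(-48,R \right)} - -5969\right) - 33957 = \left(-48 - -5969\right) - 33957 = \left(-48 + 5969\right) - 33957 = 5921 - 33957 = -28036$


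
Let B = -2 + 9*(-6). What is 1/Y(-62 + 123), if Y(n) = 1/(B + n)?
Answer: 5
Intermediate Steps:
B = -56 (B = -2 - 54 = -56)
Y(n) = 1/(-56 + n)
1/Y(-62 + 123) = 1/(1/(-56 + (-62 + 123))) = 1/(1/(-56 + 61)) = 1/(1/5) = 5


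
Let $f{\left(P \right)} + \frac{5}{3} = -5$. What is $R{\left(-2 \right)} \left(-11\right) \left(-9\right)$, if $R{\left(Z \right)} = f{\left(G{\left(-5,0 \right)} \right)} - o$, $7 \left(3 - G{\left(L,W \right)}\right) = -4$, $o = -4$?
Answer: $-264$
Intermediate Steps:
$G{\left(L,W \right)} = \frac{25}{7}$ ($G{\left(L,W \right)} = 3 - - \frac{4}{7} = 3 + \frac{4}{7} = \frac{25}{7}$)
$f{\left(P \right)} = - \frac{20}{3}$ ($f{\left(P \right)} = - \frac{5}{3} - 5 = - \frac{20}{3}$)
$R{\left(Z \right)} = - \frac{8}{3}$ ($R{\left(Z \right)} = - \frac{20}{3} - -4 = - \frac{20}{3} + 4 = - \frac{8}{3}$)
$R{\left(-2 \right)} \left(-11\right) \left(-9\right) = \left(- \frac{8}{3}\right) \left(-11\right) \left(-9\right) = \frac{88}{3} \left(-9\right) = -264$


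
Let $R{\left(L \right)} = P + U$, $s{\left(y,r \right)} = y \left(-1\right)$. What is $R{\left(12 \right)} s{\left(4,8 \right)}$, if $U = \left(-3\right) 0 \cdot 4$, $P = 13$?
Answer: $-52$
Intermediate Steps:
$s{\left(y,r \right)} = - y$
$U = 0$ ($U = 0 \cdot 4 = 0$)
$R{\left(L \right)} = 13$ ($R{\left(L \right)} = 13 + 0 = 13$)
$R{\left(12 \right)} s{\left(4,8 \right)} = 13 \left(\left(-1\right) 4\right) = 13 \left(-4\right) = -52$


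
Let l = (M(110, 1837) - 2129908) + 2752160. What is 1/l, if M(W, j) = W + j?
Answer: 1/624199 ≈ 1.6021e-6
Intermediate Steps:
l = 624199 (l = ((110 + 1837) - 2129908) + 2752160 = (1947 - 2129908) + 2752160 = -2127961 + 2752160 = 624199)
1/l = 1/624199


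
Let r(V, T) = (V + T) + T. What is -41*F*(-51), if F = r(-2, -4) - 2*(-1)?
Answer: -16728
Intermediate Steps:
r(V, T) = V + 2*T (r(V, T) = (T + V) + T = V + 2*T)
F = -8 (F = (-2 + 2*(-4)) - 2*(-1) = (-2 - 8) + 2 = -10 + 2 = -8)
-41*F*(-51) = -41*(-8)*(-51) = 328*(-51) = -16728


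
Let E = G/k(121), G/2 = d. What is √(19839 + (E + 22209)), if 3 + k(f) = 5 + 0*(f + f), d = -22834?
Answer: √19214 ≈ 138.61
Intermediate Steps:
G = -45668 (G = 2*(-22834) = -45668)
k(f) = 2 (k(f) = -3 + (5 + 0*(f + f)) = -3 + (5 + 0*(2*f)) = -3 + (5 + 0) = -3 + 5 = 2)
E = -22834 (E = -45668/2 = -45668*½ = -22834)
√(19839 + (E + 22209)) = √(19839 + (-22834 + 22209)) = √(19839 - 625) = √19214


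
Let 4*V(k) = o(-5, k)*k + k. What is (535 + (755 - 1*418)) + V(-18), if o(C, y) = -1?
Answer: 872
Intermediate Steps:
V(k) = 0 (V(k) = (-k + k)/4 = (¼)*0 = 0)
(535 + (755 - 1*418)) + V(-18) = (535 + (755 - 1*418)) + 0 = (535 + (755 - 418)) + 0 = (535 + 337) + 0 = 872 + 0 = 872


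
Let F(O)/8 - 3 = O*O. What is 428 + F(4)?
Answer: 580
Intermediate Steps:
F(O) = 24 + 8*O² (F(O) = 24 + 8*(O*O) = 24 + 8*O²)
428 + F(4) = 428 + (24 + 8*4²) = 428 + (24 + 8*16) = 428 + (24 + 128) = 428 + 152 = 580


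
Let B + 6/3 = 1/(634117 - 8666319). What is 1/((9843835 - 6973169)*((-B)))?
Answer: 4016101/23057770621865 ≈ 1.7418e-7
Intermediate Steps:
B = -16064405/8032202 (B = -2 + 1/(634117 - 8666319) = -2 + 1/(-8032202) = -2 - 1/8032202 = -16064405/8032202 ≈ -2.0000)
1/((9843835 - 6973169)*((-B))) = 1/((9843835 - 6973169)*((-1*(-16064405/8032202)))) = 1/(2870666*(16064405/8032202)) = (1/2870666)*(8032202/16064405) = 4016101/23057770621865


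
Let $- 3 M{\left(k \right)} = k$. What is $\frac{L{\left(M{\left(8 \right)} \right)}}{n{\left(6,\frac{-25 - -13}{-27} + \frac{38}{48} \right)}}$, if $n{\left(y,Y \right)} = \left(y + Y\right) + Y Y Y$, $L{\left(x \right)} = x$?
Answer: $- \frac{995328}{3405833} \approx -0.29224$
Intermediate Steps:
$M{\left(k \right)} = - \frac{k}{3}$
$n{\left(y,Y \right)} = Y + y + Y^{3}$ ($n{\left(y,Y \right)} = \left(Y + y\right) + Y^{2} Y = \left(Y + y\right) + Y^{3} = Y + y + Y^{3}$)
$\frac{L{\left(M{\left(8 \right)} \right)}}{n{\left(6,\frac{-25 - -13}{-27} + \frac{38}{48} \right)}} = \frac{\left(- \frac{1}{3}\right) 8}{\left(\frac{-25 - -13}{-27} + \frac{38}{48}\right) + 6 + \left(\frac{-25 - -13}{-27} + \frac{38}{48}\right)^{3}} = - \frac{8}{3 \left(\left(\left(-25 + 13\right) \left(- \frac{1}{27}\right) + 38 \cdot \frac{1}{48}\right) + 6 + \left(\left(-25 + 13\right) \left(- \frac{1}{27}\right) + 38 \cdot \frac{1}{48}\right)^{3}\right)} = - \frac{8}{3 \left(\left(\left(-12\right) \left(- \frac{1}{27}\right) + \frac{19}{24}\right) + 6 + \left(\left(-12\right) \left(- \frac{1}{27}\right) + \frac{19}{24}\right)^{3}\right)} = - \frac{8}{3 \left(\left(\frac{4}{9} + \frac{19}{24}\right) + 6 + \left(\frac{4}{9} + \frac{19}{24}\right)^{3}\right)} = - \frac{8}{3 \left(\frac{89}{72} + 6 + \left(\frac{89}{72}\right)^{3}\right)} = - \frac{8}{3 \left(\frac{89}{72} + 6 + \frac{704969}{373248}\right)} = - \frac{8}{3 \cdot \frac{3405833}{373248}} = \left(- \frac{8}{3}\right) \frac{373248}{3405833} = - \frac{995328}{3405833}$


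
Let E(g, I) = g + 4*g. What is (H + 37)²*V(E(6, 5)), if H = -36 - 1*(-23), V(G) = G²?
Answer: 518400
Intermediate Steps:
E(g, I) = 5*g
H = -13 (H = -36 + 23 = -13)
(H + 37)²*V(E(6, 5)) = (-13 + 37)²*(5*6)² = 24²*30² = 576*900 = 518400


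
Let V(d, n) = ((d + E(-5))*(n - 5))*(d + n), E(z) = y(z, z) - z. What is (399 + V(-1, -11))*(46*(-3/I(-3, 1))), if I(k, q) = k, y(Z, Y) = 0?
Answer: 53682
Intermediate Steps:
E(z) = -z (E(z) = 0 - z = -z)
V(d, n) = (-5 + n)*(5 + d)*(d + n) (V(d, n) = ((d - 1*(-5))*(n - 5))*(d + n) = ((d + 5)*(-5 + n))*(d + n) = ((5 + d)*(-5 + n))*(d + n) = ((-5 + n)*(5 + d))*(d + n) = (-5 + n)*(5 + d)*(d + n))
(399 + V(-1, -11))*(46*(-3/I(-3, 1))) = (399 + (-25*(-1) - 25*(-11) - 5*(-1)² + 5*(-11)² - 1*(-11)² - 11*(-1)²))*(46*(-3/(-3))) = (399 + (25 + 275 - 5*1 + 5*121 - 1*121 - 11*1))*(46*(-3*(-⅓))) = (399 + (25 + 275 - 5 + 605 - 121 - 11))*(46*1) = (399 + 768)*46 = 1167*46 = 53682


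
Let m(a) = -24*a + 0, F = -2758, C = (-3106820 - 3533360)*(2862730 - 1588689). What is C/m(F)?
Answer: -2114965391845/16548 ≈ -1.2781e+8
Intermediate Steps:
C = -8459861567380 (C = -6640180*1274041 = -8459861567380)
m(a) = -24*a
C/m(F) = -8459861567380/((-24*(-2758))) = -8459861567380/66192 = -8459861567380*1/66192 = -2114965391845/16548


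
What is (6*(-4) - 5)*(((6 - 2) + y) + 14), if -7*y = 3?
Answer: -3567/7 ≈ -509.57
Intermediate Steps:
y = -3/7 (y = -⅐*3 = -3/7 ≈ -0.42857)
(6*(-4) - 5)*(((6 - 2) + y) + 14) = (6*(-4) - 5)*(((6 - 2) - 3/7) + 14) = (-24 - 5)*((4 - 3/7) + 14) = -29*(25/7 + 14) = -29*123/7 = -3567/7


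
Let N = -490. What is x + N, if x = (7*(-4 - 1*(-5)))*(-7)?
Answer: -539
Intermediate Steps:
x = -49 (x = (7*(-4 + 5))*(-7) = (7*1)*(-7) = 7*(-7) = -49)
x + N = -49 - 490 = -539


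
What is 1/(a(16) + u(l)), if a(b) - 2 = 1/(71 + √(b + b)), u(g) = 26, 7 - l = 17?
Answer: 140323/3931033 + 4*√2/3931033 ≈ 0.035698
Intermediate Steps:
l = -10 (l = 7 - 1*17 = 7 - 17 = -10)
a(b) = 2 + 1/(71 + √2*√b) (a(b) = 2 + 1/(71 + √(b + b)) = 2 + 1/(71 + √(2*b)) = 2 + 1/(71 + √2*√b))
1/(a(16) + u(l)) = 1/((143 + 2*√2*√16)/(71 + √2*√16) + 26) = 1/((143 + 2*√2*4)/(71 + √2*4) + 26) = 1/((143 + 8*√2)/(71 + 4*√2) + 26) = 1/(26 + (143 + 8*√2)/(71 + 4*√2))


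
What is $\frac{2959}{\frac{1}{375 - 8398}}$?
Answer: $-23740057$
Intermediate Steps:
$\frac{2959}{\frac{1}{375 - 8398}} = \frac{2959}{\frac{1}{-8023}} = \frac{2959}{- \frac{1}{8023}} = 2959 \left(-8023\right) = -23740057$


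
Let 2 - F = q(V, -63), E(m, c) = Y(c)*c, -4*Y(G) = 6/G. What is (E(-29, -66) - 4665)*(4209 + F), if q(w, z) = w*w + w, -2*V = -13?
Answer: -155385117/8 ≈ -1.9423e+7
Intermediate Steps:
Y(G) = -3/(2*G)
V = 13/2 (V = -1/2*(-13) = 13/2 ≈ 6.5000)
E(m, c) = -3/2 (E(m, c) = (-3/(2*c))*c = -3/2)
q(w, z) = w + w**2 (q(w, z) = w**2 + w = w + w**2)
F = -187/4 (F = 2 - 13*(1 + 13/2)/2 = 2 - 13*15/(2*2) = 2 - 1*195/4 = 2 - 195/4 = -187/4 ≈ -46.750)
(E(-29, -66) - 4665)*(4209 + F) = (-3/2 - 4665)*(4209 - 187/4) = -9333/2*16649/4 = -155385117/8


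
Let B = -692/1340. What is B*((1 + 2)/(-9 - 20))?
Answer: 519/9715 ≈ 0.053423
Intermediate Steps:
B = -173/335 (B = -692*1/1340 = -173/335 ≈ -0.51642)
B*((1 + 2)/(-9 - 20)) = -173*(1 + 2)/(335*(-9 - 20)) = -519/(335*(-29)) = -519*(-1)/(335*29) = -173/335*(-3/29) = 519/9715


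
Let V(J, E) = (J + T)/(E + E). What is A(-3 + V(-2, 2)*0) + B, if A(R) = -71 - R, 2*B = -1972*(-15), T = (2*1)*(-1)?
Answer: 14722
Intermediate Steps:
T = -2 (T = 2*(-1) = -2)
B = 14790 (B = (-1972*(-15))/2 = (½)*29580 = 14790)
V(J, E) = (-2 + J)/(2*E) (V(J, E) = (J - 2)/(E + E) = (-2 + J)/((2*E)) = (-2 + J)*(1/(2*E)) = (-2 + J)/(2*E))
A(-3 + V(-2, 2)*0) + B = (-71 - (-3 + ((½)*(-2 - 2)/2)*0)) + 14790 = (-71 - (-3 + ((½)*(½)*(-4))*0)) + 14790 = (-71 - (-3 - 1*0)) + 14790 = (-71 - (-3 + 0)) + 14790 = (-71 - 1*(-3)) + 14790 = (-71 + 3) + 14790 = -68 + 14790 = 14722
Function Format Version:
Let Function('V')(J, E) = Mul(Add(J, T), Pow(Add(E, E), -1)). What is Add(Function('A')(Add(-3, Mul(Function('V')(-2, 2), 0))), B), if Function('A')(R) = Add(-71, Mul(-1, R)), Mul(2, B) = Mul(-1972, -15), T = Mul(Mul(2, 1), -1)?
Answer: 14722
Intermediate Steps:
T = -2 (T = Mul(2, -1) = -2)
B = 14790 (B = Mul(Rational(1, 2), Mul(-1972, -15)) = Mul(Rational(1, 2), 29580) = 14790)
Function('V')(J, E) = Mul(Rational(1, 2), Pow(E, -1), Add(-2, J)) (Function('V')(J, E) = Mul(Add(J, -2), Pow(Add(E, E), -1)) = Mul(Add(-2, J), Pow(Mul(2, E), -1)) = Mul(Add(-2, J), Mul(Rational(1, 2), Pow(E, -1))) = Mul(Rational(1, 2), Pow(E, -1), Add(-2, J)))
Add(Function('A')(Add(-3, Mul(Function('V')(-2, 2), 0))), B) = Add(Add(-71, Mul(-1, Add(-3, Mul(Mul(Rational(1, 2), Pow(2, -1), Add(-2, -2)), 0)))), 14790) = Add(Add(-71, Mul(-1, Add(-3, Mul(Mul(Rational(1, 2), Rational(1, 2), -4), 0)))), 14790) = Add(Add(-71, Mul(-1, Add(-3, Mul(-1, 0)))), 14790) = Add(Add(-71, Mul(-1, Add(-3, 0))), 14790) = Add(Add(-71, Mul(-1, -3)), 14790) = Add(Add(-71, 3), 14790) = Add(-68, 14790) = 14722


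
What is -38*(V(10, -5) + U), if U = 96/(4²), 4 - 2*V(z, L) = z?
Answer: -114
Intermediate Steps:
V(z, L) = 2 - z/2
U = 6 (U = 96/16 = 96*(1/16) = 6)
-38*(V(10, -5) + U) = -38*((2 - ½*10) + 6) = -38*((2 - 5) + 6) = -38*(-3 + 6) = -38*3 = -114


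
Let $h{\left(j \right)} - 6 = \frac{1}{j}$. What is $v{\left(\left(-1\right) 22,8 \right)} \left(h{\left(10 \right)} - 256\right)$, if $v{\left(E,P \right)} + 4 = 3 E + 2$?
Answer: $\frac{84966}{5} \approx 16993.0$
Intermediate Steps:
$v{\left(E,P \right)} = -2 + 3 E$ ($v{\left(E,P \right)} = -4 + \left(3 E + 2\right) = -4 + \left(2 + 3 E\right) = -2 + 3 E$)
$h{\left(j \right)} = 6 + \frac{1}{j}$
$v{\left(\left(-1\right) 22,8 \right)} \left(h{\left(10 \right)} - 256\right) = \left(-2 + 3 \left(\left(-1\right) 22\right)\right) \left(\left(6 + \frac{1}{10}\right) - 256\right) = \left(-2 + 3 \left(-22\right)\right) \left(\left(6 + \frac{1}{10}\right) - 256\right) = \left(-2 - 66\right) \left(\frac{61}{10} - 256\right) = \left(-68\right) \left(- \frac{2499}{10}\right) = \frac{84966}{5}$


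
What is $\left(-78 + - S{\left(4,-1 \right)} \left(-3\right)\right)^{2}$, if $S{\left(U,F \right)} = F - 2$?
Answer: $7569$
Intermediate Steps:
$S{\left(U,F \right)} = -2 + F$
$\left(-78 + - S{\left(4,-1 \right)} \left(-3\right)\right)^{2} = \left(-78 + - (-2 - 1) \left(-3\right)\right)^{2} = \left(-78 + \left(-1\right) \left(-3\right) \left(-3\right)\right)^{2} = \left(-78 + 3 \left(-3\right)\right)^{2} = \left(-78 - 9\right)^{2} = \left(-87\right)^{2} = 7569$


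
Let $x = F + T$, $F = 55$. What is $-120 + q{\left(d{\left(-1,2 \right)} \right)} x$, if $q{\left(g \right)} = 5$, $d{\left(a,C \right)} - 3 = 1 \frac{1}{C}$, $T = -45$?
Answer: $-70$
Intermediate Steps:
$d{\left(a,C \right)} = 3 + \frac{1}{C}$ ($d{\left(a,C \right)} = 3 + 1 \frac{1}{C} = 3 + \frac{1}{C}$)
$x = 10$ ($x = 55 - 45 = 10$)
$-120 + q{\left(d{\left(-1,2 \right)} \right)} x = -120 + 5 \cdot 10 = -120 + 50 = -70$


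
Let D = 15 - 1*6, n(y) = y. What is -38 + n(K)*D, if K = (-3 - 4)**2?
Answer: 403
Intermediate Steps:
K = 49 (K = (-7)**2 = 49)
D = 9 (D = 15 - 6 = 9)
-38 + n(K)*D = -38 + 49*9 = -38 + 441 = 403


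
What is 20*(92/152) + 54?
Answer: 1256/19 ≈ 66.105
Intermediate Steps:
20*(92/152) + 54 = 20*(92*(1/152)) + 54 = 20*(23/38) + 54 = 230/19 + 54 = 1256/19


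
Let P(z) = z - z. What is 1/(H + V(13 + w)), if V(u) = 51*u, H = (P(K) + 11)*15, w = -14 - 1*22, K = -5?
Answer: -1/1008 ≈ -0.00099206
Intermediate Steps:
w = -36 (w = -14 - 22 = -36)
P(z) = 0
H = 165 (H = (0 + 11)*15 = 11*15 = 165)
1/(H + V(13 + w)) = 1/(165 + 51*(13 - 36)) = 1/(165 + 51*(-23)) = 1/(165 - 1173) = 1/(-1008) = -1/1008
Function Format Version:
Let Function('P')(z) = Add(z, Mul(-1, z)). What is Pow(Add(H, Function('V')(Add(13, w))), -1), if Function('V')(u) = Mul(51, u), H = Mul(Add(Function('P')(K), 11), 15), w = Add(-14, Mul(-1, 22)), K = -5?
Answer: Rational(-1, 1008) ≈ -0.00099206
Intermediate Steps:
w = -36 (w = Add(-14, -22) = -36)
Function('P')(z) = 0
H = 165 (H = Mul(Add(0, 11), 15) = Mul(11, 15) = 165)
Pow(Add(H, Function('V')(Add(13, w))), -1) = Pow(Add(165, Mul(51, Add(13, -36))), -1) = Pow(Add(165, Mul(51, -23)), -1) = Pow(Add(165, -1173), -1) = Pow(-1008, -1) = Rational(-1, 1008)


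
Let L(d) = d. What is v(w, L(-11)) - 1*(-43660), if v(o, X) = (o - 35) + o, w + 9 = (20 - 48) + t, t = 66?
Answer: 43683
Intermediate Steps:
w = 29 (w = -9 + ((20 - 48) + 66) = -9 + (-28 + 66) = -9 + 38 = 29)
v(o, X) = -35 + 2*o (v(o, X) = (-35 + o) + o = -35 + 2*o)
v(w, L(-11)) - 1*(-43660) = (-35 + 2*29) - 1*(-43660) = (-35 + 58) + 43660 = 23 + 43660 = 43683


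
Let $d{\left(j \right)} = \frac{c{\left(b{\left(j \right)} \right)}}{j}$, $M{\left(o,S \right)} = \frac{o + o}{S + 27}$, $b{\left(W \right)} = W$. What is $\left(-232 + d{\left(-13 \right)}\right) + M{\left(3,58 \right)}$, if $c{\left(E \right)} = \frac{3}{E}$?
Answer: $- \frac{3331411}{14365} \approx -231.91$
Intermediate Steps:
$M{\left(o,S \right)} = \frac{2 o}{27 + S}$
$d{\left(j \right)} = \frac{3}{j^{2}}$ ($d{\left(j \right)} = \frac{3 \frac{1}{j}}{j} = \frac{3}{j^{2}}$)
$\left(-232 + d{\left(-13 \right)}\right) + M{\left(3,58 \right)} = \left(-232 + \frac{3}{169}\right) + 2 \cdot 3 \frac{1}{27 + 58} = \left(-232 + 3 \cdot \frac{1}{169}\right) + 2 \cdot 3 \cdot \frac{1}{85} = \left(-232 + \frac{3}{169}\right) + 2 \cdot 3 \cdot \frac{1}{85} = - \frac{39205}{169} + \frac{6}{85} = - \frac{3331411}{14365}$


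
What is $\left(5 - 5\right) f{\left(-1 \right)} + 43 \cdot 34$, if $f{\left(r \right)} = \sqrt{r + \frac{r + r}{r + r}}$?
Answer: $1462$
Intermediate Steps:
$f{\left(r \right)} = \sqrt{1 + r}$ ($f{\left(r \right)} = \sqrt{r + \frac{2 r}{2 r}} = \sqrt{r + 2 r \frac{1}{2 r}} = \sqrt{r + 1} = \sqrt{1 + r}$)
$\left(5 - 5\right) f{\left(-1 \right)} + 43 \cdot 34 = \left(5 - 5\right) \sqrt{1 - 1} + 43 \cdot 34 = 0 \sqrt{0} + 1462 = 0 \cdot 0 + 1462 = 0 + 1462 = 1462$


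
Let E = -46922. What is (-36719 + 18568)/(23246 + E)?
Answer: 18151/23676 ≈ 0.76664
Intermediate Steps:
(-36719 + 18568)/(23246 + E) = (-36719 + 18568)/(23246 - 46922) = -18151/(-23676) = -18151*(-1/23676) = 18151/23676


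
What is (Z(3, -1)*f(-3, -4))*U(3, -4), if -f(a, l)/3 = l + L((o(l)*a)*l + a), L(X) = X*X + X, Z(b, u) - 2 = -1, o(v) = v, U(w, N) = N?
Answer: 30552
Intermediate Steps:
Z(b, u) = 1 (Z(b, u) = 2 - 1 = 1)
L(X) = X + X² (L(X) = X² + X = X + X²)
f(a, l) = -3*l - 3*(a + a*l²)*(1 + a + a*l²) (f(a, l) = -3*(l + ((l*a)*l + a)*(1 + ((l*a)*l + a))) = -3*(l + ((a*l)*l + a)*(1 + ((a*l)*l + a))) = -3*(l + (a*l² + a)*(1 + (a*l² + a))) = -3*(l + (a + a*l²)*(1 + (a + a*l²))) = -3*(l + (a + a*l²)*(1 + a + a*l²)) = -3*l - 3*(a + a*l²)*(1 + a + a*l²))
(Z(3, -1)*f(-3, -4))*U(3, -4) = (1*(-3*(-4) - 3*(-3)*(1 + (-4)²)*(1 - 3*(1 + (-4)²))))*(-4) = (1*(12 - 3*(-3)*(1 + 16)*(1 - 3*(1 + 16))))*(-4) = (1*(12 - 3*(-3)*17*(1 - 3*17)))*(-4) = (1*(12 - 3*(-3)*17*(1 - 51)))*(-4) = (1*(12 - 3*(-3)*17*(-50)))*(-4) = (1*(12 - 7650))*(-4) = (1*(-7638))*(-4) = -7638*(-4) = 30552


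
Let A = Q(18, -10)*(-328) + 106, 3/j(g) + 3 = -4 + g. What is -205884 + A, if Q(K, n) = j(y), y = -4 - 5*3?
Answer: -2674622/13 ≈ -2.0574e+5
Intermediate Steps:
y = -19 (y = -4 - 15 = -19)
j(g) = 3/(-7 + g) (j(g) = 3/(-3 + (-4 + g)) = 3/(-7 + g))
Q(K, n) = -3/26 (Q(K, n) = 3/(-7 - 19) = 3/(-26) = 3*(-1/26) = -3/26)
A = 1870/13 (A = -3/26*(-328) + 106 = 492/13 + 106 = 1870/13 ≈ 143.85)
-205884 + A = -205884 + 1870/13 = -2674622/13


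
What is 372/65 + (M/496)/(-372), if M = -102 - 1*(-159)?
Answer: 22878253/3997760 ≈ 5.7228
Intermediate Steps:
M = 57 (M = -102 + 159 = 57)
372/65 + (M/496)/(-372) = 372/65 + (57/496)/(-372) = 372*(1/65) + (57*(1/496))*(-1/372) = 372/65 + (57/496)*(-1/372) = 372/65 - 19/61504 = 22878253/3997760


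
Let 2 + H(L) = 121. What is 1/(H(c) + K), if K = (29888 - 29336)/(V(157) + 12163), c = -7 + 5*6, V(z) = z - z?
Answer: 12163/1447949 ≈ 0.0084002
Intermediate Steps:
V(z) = 0
c = 23 (c = -7 + 30 = 23)
H(L) = 119 (H(L) = -2 + 121 = 119)
K = 552/12163 (K = (29888 - 29336)/(0 + 12163) = 552/12163 ≈ 0.045384)
1/(H(c) + K) = 1/(119 + 552/12163) = 1/(1447949/12163) = 12163/1447949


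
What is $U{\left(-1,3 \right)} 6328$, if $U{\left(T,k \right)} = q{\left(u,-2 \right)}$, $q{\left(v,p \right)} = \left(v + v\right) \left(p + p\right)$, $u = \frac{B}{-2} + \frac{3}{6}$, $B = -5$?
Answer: $-151872$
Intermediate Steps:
$u = 3$ ($u = - \frac{5}{-2} + \frac{3}{6} = \left(-5\right) \left(- \frac{1}{2}\right) + 3 \cdot \frac{1}{6} = \frac{5}{2} + \frac{1}{2} = 3$)
$q{\left(v,p \right)} = 4 p v$ ($q{\left(v,p \right)} = 2 v 2 p = 4 p v$)
$U{\left(T,k \right)} = -24$ ($U{\left(T,k \right)} = 4 \left(-2\right) 3 = -24$)
$U{\left(-1,3 \right)} 6328 = \left(-24\right) 6328 = -151872$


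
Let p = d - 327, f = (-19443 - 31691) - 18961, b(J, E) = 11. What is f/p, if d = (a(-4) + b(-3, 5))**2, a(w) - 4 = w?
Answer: 70095/206 ≈ 340.27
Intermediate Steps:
f = -70095 (f = -51134 - 18961 = -70095)
a(w) = 4 + w
d = 121 (d = ((4 - 4) + 11)**2 = (0 + 11)**2 = 11**2 = 121)
p = -206 (p = 121 - 327 = -206)
f/p = -70095/(-206) = -70095*(-1/206) = 70095/206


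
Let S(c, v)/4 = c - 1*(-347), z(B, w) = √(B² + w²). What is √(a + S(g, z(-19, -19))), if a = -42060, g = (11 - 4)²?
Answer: 2*I*√10119 ≈ 201.19*I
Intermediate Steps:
g = 49 (g = 7² = 49)
S(c, v) = 1388 + 4*c (S(c, v) = 4*(c - 1*(-347)) = 4*(c + 347) = 4*(347 + c) = 1388 + 4*c)
√(a + S(g, z(-19, -19))) = √(-42060 + (1388 + 4*49)) = √(-42060 + (1388 + 196)) = √(-42060 + 1584) = √(-40476) = 2*I*√10119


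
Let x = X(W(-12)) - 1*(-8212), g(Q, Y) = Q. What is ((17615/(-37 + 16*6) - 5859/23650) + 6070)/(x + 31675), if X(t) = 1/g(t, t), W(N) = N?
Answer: 53316141414/333937255025 ≈ 0.15966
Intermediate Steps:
X(t) = 1/t
x = 98543/12 (x = 1/(-12) - 1*(-8212) = -1/12 + 8212 = 98543/12 ≈ 8211.9)
((17615/(-37 + 16*6) - 5859/23650) + 6070)/(x + 31675) = ((17615/(-37 + 16*6) - 5859/23650) + 6070)/(98543/12 + 31675) = ((17615/(-37 + 96) - 5859*1/23650) + 6070)/(478643/12) = ((17615/59 - 5859/23650) + 6070)*(12/478643) = (416249069/1395350 + 6070)*(12/478643) = (8886023569/1395350)*(12/478643) = 53316141414/333937255025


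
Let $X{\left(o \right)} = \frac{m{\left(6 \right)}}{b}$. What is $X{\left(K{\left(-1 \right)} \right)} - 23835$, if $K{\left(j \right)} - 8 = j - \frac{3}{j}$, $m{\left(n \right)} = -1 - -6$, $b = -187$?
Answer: $- \frac{4457150}{187} \approx -23835.0$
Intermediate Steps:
$m{\left(n \right)} = 5$ ($m{\left(n \right)} = -1 + 6 = 5$)
$K{\left(j \right)} = 8 + j - \frac{3}{j}$ ($K{\left(j \right)} = 8 + \left(j - \frac{3}{j}\right) = 8 + j - \frac{3}{j}$)
$X{\left(o \right)} = - \frac{5}{187}$ ($X{\left(o \right)} = \frac{5}{-187} = 5 \left(- \frac{1}{187}\right) = - \frac{5}{187}$)
$X{\left(K{\left(-1 \right)} \right)} - 23835 = - \frac{5}{187} - 23835 = - \frac{4457150}{187}$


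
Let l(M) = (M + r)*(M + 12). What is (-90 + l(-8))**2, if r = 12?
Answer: 5476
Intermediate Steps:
l(M) = (12 + M)**2 (l(M) = (M + 12)*(M + 12) = (12 + M)*(12 + M) = (12 + M)**2)
(-90 + l(-8))**2 = (-90 + (144 + (-8)**2 + 24*(-8)))**2 = (-90 + (144 + 64 - 192))**2 = (-90 + 16)**2 = (-74)**2 = 5476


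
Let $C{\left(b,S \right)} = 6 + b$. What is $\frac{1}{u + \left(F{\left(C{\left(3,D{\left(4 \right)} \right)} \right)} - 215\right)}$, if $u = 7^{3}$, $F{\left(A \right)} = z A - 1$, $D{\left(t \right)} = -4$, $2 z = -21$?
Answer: $\frac{2}{65} \approx 0.030769$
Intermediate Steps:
$z = - \frac{21}{2}$ ($z = \frac{1}{2} \left(-21\right) = - \frac{21}{2} \approx -10.5$)
$F{\left(A \right)} = -1 - \frac{21 A}{2}$ ($F{\left(A \right)} = - \frac{21 A}{2} - 1 = -1 - \frac{21 A}{2}$)
$u = 343$
$\frac{1}{u + \left(F{\left(C{\left(3,D{\left(4 \right)} \right)} \right)} - 215\right)} = \frac{1}{343 - \left(216 + \frac{21 \left(6 + 3\right)}{2}\right)} = \frac{1}{343 - \frac{621}{2}} = \frac{1}{\frac{65}{2}} = \frac{2}{65}$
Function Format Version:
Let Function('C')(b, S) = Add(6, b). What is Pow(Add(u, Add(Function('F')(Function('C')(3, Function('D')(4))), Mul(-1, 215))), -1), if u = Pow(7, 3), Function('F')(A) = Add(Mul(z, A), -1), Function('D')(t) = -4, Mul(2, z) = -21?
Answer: Rational(2, 65) ≈ 0.030769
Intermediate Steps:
z = Rational(-21, 2) (z = Mul(Rational(1, 2), -21) = Rational(-21, 2) ≈ -10.500)
Function('F')(A) = Add(-1, Mul(Rational(-21, 2), A)) (Function('F')(A) = Add(Mul(Rational(-21, 2), A), -1) = Add(-1, Mul(Rational(-21, 2), A)))
u = 343
Pow(Add(u, Add(Function('F')(Function('C')(3, Function('D')(4))), Mul(-1, 215))), -1) = Pow(Add(343, Add(Add(-1, Mul(Rational(-21, 2), Add(6, 3))), Mul(-1, 215))), -1) = Pow(Add(343, Add(Add(-1, Mul(Rational(-21, 2), 9)), -215)), -1) = Pow(Add(343, Add(Add(-1, Rational(-189, 2)), -215)), -1) = Pow(Add(343, Add(Rational(-191, 2), -215)), -1) = Pow(Add(343, Rational(-621, 2)), -1) = Pow(Rational(65, 2), -1) = Rational(2, 65)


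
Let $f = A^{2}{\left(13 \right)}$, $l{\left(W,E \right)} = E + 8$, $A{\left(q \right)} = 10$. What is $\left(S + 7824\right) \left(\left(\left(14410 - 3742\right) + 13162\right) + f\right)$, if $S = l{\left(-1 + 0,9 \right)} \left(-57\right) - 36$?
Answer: $163178670$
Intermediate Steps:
$l{\left(W,E \right)} = 8 + E$
$f = 100$ ($f = 10^{2} = 100$)
$S = -1005$ ($S = \left(8 + 9\right) \left(-57\right) - 36 = 17 \left(-57\right) - 36 = -969 - 36 = -1005$)
$\left(S + 7824\right) \left(\left(\left(14410 - 3742\right) + 13162\right) + f\right) = \left(-1005 + 7824\right) \left(\left(\left(14410 - 3742\right) + 13162\right) + 100\right) = 6819 \left(\left(10668 + 13162\right) + 100\right) = 6819 \left(23830 + 100\right) = 6819 \cdot 23930 = 163178670$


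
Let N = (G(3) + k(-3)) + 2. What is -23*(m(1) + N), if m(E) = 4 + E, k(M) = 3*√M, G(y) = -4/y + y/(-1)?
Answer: -184/3 - 69*I*√3 ≈ -61.333 - 119.51*I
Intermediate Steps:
G(y) = -y - 4/y (G(y) = -4/y + y*(-1) = -4/y - y = -y - 4/y)
N = -7/3 + 3*I*√3 (N = ((-1*3 - 4/3) + 3*√(-3)) + 2 = ((-3 - 4*⅓) + 3*(I*√3)) + 2 = ((-3 - 4/3) + 3*I*√3) + 2 = (-13/3 + 3*I*√3) + 2 = -7/3 + 3*I*√3 ≈ -2.3333 + 5.1962*I)
-23*(m(1) + N) = -23*((4 + 1) + (-7/3 + 3*I*√3)) = -23*(5 + (-7/3 + 3*I*√3)) = -23*(8/3 + 3*I*√3) = -184/3 - 69*I*√3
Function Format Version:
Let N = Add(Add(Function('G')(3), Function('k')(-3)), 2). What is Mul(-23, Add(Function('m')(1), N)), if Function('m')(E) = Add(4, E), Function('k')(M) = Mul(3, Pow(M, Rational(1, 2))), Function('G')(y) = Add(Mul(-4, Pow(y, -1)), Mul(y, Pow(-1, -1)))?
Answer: Add(Rational(-184, 3), Mul(-69, I, Pow(3, Rational(1, 2)))) ≈ Add(-61.333, Mul(-119.51, I))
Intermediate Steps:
Function('G')(y) = Add(Mul(-1, y), Mul(-4, Pow(y, -1))) (Function('G')(y) = Add(Mul(-4, Pow(y, -1)), Mul(y, -1)) = Add(Mul(-4, Pow(y, -1)), Mul(-1, y)) = Add(Mul(-1, y), Mul(-4, Pow(y, -1))))
N = Add(Rational(-7, 3), Mul(3, I, Pow(3, Rational(1, 2)))) (N = Add(Add(Add(Mul(-1, 3), Mul(-4, Pow(3, -1))), Mul(3, Pow(-3, Rational(1, 2)))), 2) = Add(Add(Add(-3, Mul(-4, Rational(1, 3))), Mul(3, Mul(I, Pow(3, Rational(1, 2))))), 2) = Add(Add(Add(-3, Rational(-4, 3)), Mul(3, I, Pow(3, Rational(1, 2)))), 2) = Add(Add(Rational(-13, 3), Mul(3, I, Pow(3, Rational(1, 2)))), 2) = Add(Rational(-7, 3), Mul(3, I, Pow(3, Rational(1, 2)))) ≈ Add(-2.3333, Mul(5.1962, I)))
Mul(-23, Add(Function('m')(1), N)) = Mul(-23, Add(Add(4, 1), Add(Rational(-7, 3), Mul(3, I, Pow(3, Rational(1, 2)))))) = Mul(-23, Add(5, Add(Rational(-7, 3), Mul(3, I, Pow(3, Rational(1, 2)))))) = Mul(-23, Add(Rational(8, 3), Mul(3, I, Pow(3, Rational(1, 2))))) = Add(Rational(-184, 3), Mul(-69, I, Pow(3, Rational(1, 2))))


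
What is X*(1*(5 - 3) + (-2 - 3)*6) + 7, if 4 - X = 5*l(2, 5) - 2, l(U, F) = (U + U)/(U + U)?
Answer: -21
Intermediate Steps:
l(U, F) = 1 (l(U, F) = (2*U)/((2*U)) = (2*U)*(1/(2*U)) = 1)
X = 1 (X = 4 - (5*1 - 2) = 4 - (5 - 2) = 4 - 1*3 = 4 - 3 = 1)
X*(1*(5 - 3) + (-2 - 3)*6) + 7 = 1*(1*(5 - 3) + (-2 - 3)*6) + 7 = 1*(1*2 - 5*6) + 7 = 1*(2 - 30) + 7 = 1*(-28) + 7 = -28 + 7 = -21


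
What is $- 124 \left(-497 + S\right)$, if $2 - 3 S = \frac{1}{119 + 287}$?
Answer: $\frac{37481170}{609} \approx 61545.0$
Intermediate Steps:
$S = \frac{811}{1218}$ ($S = \frac{2}{3} - \frac{1}{3 \left(119 + 287\right)} = \frac{2}{3} - \frac{1}{3 \cdot 406} = \frac{2}{3} - \frac{1}{1218} = \frac{811}{1218} \approx 0.66585$)
$- 124 \left(-497 + S\right) = - 124 \left(-497 + \frac{811}{1218}\right) = \left(-124\right) \left(- \frac{604535}{1218}\right) = \frac{37481170}{609}$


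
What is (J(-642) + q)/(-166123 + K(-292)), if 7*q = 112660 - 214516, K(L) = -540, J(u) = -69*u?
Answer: -208230/1166641 ≈ -0.17849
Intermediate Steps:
q = -101856/7 (q = (112660 - 214516)/7 = (⅐)*(-101856) = -101856/7 ≈ -14551.)
(J(-642) + q)/(-166123 + K(-292)) = (-69*(-642) - 101856/7)/(-166123 - 540) = (44298 - 101856/7)/(-166663) = (208230/7)*(-1/166663) = -208230/1166641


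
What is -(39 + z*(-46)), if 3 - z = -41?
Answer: 1985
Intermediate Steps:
z = 44 (z = 3 - 1*(-41) = 3 + 41 = 44)
-(39 + z*(-46)) = -(39 + 44*(-46)) = -(39 - 2024) = -1*(-1985) = 1985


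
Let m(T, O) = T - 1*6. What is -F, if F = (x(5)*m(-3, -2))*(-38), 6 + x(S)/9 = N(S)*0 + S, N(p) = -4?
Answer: 3078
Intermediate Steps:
m(T, O) = -6 + T (m(T, O) = T - 6 = -6 + T)
x(S) = -54 + 9*S (x(S) = -54 + 9*(-4*0 + S) = -54 + 9*(0 + S) = -54 + 9*S)
F = -3078 (F = ((-54 + 9*5)*(-6 - 3))*(-38) = ((-54 + 45)*(-9))*(-38) = -9*(-9)*(-38) = 81*(-38) = -3078)
-F = -1*(-3078) = 3078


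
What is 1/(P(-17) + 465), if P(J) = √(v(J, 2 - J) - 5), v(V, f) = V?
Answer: 465/216247 - I*√22/216247 ≈ 0.0021503 - 2.169e-5*I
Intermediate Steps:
P(J) = √(-5 + J) (P(J) = √(J - 5) = √(-5 + J))
1/(P(-17) + 465) = 1/(√(-5 - 17) + 465) = 1/(√(-22) + 465) = 1/(I*√22 + 465) = 1/(465 + I*√22)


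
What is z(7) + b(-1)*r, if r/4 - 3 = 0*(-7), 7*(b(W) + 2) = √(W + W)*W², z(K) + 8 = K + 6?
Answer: -19 + 12*I*√2/7 ≈ -19.0 + 2.4244*I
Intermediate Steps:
z(K) = -2 + K (z(K) = -8 + (K + 6) = -8 + (6 + K) = -2 + K)
b(W) = -2 + √2*W^(5/2)/7 (b(W) = -2 + (√(W + W)*W²)/7 = -2 + (√(2*W)*W²)/7 = -2 + ((√2*√W)*W²)/7 = -2 + (√2*W^(5/2))/7 = -2 + √2*W^(5/2)/7)
r = 12 (r = 12 + 4*(0*(-7)) = 12 + 4*0 = 12 + 0 = 12)
z(7) + b(-1)*r = (-2 + 7) + (-2 + √2*(-1)^(5/2)/7)*12 = 5 + (-2 + √2*I/7)*12 = 5 + (-2 + I*√2/7)*12 = 5 + (-24 + 12*I*√2/7) = -19 + 12*I*√2/7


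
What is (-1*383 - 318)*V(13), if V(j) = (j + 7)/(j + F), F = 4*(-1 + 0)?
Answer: -14020/9 ≈ -1557.8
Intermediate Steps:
F = -4 (F = 4*(-1) = -4)
V(j) = (7 + j)/(-4 + j) (V(j) = (j + 7)/(j - 4) = (7 + j)/(-4 + j))
(-1*383 - 318)*V(13) = (-1*383 - 318)*((7 + 13)/(-4 + 13)) = (-383 - 318)*(20/9) = -701*20/9 = -14020/9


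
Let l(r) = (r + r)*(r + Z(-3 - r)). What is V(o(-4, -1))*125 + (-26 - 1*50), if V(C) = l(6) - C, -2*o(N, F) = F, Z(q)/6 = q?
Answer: -144277/2 ≈ -72139.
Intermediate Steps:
Z(q) = 6*q
o(N, F) = -F/2
l(r) = 2*r*(-18 - 5*r) (l(r) = (r + r)*(r + 6*(-3 - r)) = (2*r)*(r + (-18 - 6*r)) = (2*r)*(-18 - 5*r) = 2*r*(-18 - 5*r))
V(C) = -576 - C (V(C) = 2*6*(-18 - 5*6) - C = 2*6*(-18 - 30) - C = 2*6*(-48) - C = -576 - C)
V(o(-4, -1))*125 + (-26 - 1*50) = (-576 - (-1)*(-1)/2)*125 + (-26 - 1*50) = (-576 - 1*½)*125 + (-26 - 50) = (-576 - ½)*125 - 76 = -1153/2*125 - 76 = -144125/2 - 76 = -144277/2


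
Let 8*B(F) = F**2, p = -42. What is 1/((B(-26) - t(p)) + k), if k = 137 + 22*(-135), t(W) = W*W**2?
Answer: 2/142679 ≈ 1.4017e-5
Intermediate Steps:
t(W) = W**3
k = -2833 (k = 137 - 2970 = -2833)
B(F) = F**2/8
1/((B(-26) - t(p)) + k) = 1/(((1/8)*(-26)**2 - 1*(-42)**3) - 2833) = 1/(((1/8)*676 - 1*(-74088)) - 2833) = 1/((169/2 + 74088) - 2833) = 1/(148345/2 - 2833) = 1/(142679/2) = 2/142679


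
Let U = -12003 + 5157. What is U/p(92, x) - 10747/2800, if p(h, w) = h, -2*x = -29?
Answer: -5039381/64400 ≈ -78.251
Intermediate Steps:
x = 29/2 (x = -½*(-29) = 29/2 ≈ 14.500)
U = -6846
U/p(92, x) - 10747/2800 = -6846/92 - 10747/2800 = -6846*1/92 - 10747*1/2800 = -3423/46 - 10747/2800 = -5039381/64400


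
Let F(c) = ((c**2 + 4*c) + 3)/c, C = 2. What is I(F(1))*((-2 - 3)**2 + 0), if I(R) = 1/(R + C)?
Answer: 5/2 ≈ 2.5000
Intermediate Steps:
F(c) = (3 + c**2 + 4*c)/c
I(R) = 1/(2 + R) (I(R) = 1/(R + 2) = 1/(2 + R))
I(F(1))*((-2 - 3)**2 + 0) = ((-2 - 3)**2 + 0)/(2 + (4 + 1 + 3/1)) = ((-5)**2 + 0)/(2 + (4 + 1 + 3*1)) = (25 + 0)/(2 + (4 + 1 + 3)) = 25/(2 + 8) = 25/10 = (1/10)*25 = 5/2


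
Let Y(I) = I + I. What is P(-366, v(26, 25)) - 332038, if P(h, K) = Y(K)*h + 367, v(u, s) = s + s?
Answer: -368271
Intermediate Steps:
Y(I) = 2*I
v(u, s) = 2*s
P(h, K) = 367 + 2*K*h (P(h, K) = (2*K)*h + 367 = 2*K*h + 367 = 367 + 2*K*h)
P(-366, v(26, 25)) - 332038 = (367 + 2*(2*25)*(-366)) - 332038 = (367 + 2*50*(-366)) - 332038 = (367 - 36600) - 332038 = -36233 - 332038 = -368271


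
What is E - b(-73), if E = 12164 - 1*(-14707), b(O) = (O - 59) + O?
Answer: 27076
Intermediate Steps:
b(O) = -59 + 2*O (b(O) = (-59 + O) + O = -59 + 2*O)
E = 26871 (E = 12164 + 14707 = 26871)
E - b(-73) = 26871 - (-59 + 2*(-73)) = 26871 - (-59 - 146) = 26871 - 1*(-205) = 26871 + 205 = 27076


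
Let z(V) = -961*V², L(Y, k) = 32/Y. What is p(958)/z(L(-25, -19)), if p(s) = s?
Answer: -299375/492032 ≈ -0.60845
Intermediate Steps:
p(958)/z(L(-25, -19)) = 958/((-961*(32/(-25))²)) = 958/((-961*(32*(-1/25))²)) = 958/((-961*(-32/25)²)) = 958/((-961*1024/625)) = 958/(-984064/625) = 958*(-625/984064) = -299375/492032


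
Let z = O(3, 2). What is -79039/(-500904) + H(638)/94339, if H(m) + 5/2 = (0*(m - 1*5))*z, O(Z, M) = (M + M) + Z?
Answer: 7455207961/47254782456 ≈ 0.15777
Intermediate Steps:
O(Z, M) = Z + 2*M (O(Z, M) = 2*M + Z = Z + 2*M)
z = 7 (z = 3 + 2*2 = 3 + 4 = 7)
H(m) = -5/2 (H(m) = -5/2 + (0*(m - 1*5))*7 = -5/2 + (0*(m - 5))*7 = -5/2 + (0*(-5 + m))*7 = -5/2 + 0*7 = -5/2 + 0 = -5/2)
-79039/(-500904) + H(638)/94339 = -79039/(-500904) - 5/2/94339 = -79039*(-1/500904) - 5/2*1/94339 = 79039/500904 - 5/188678 = 7455207961/47254782456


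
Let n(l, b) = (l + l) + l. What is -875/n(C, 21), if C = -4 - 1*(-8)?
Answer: -875/12 ≈ -72.917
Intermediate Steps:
C = 4 (C = -4 + 8 = 4)
n(l, b) = 3*l (n(l, b) = 2*l + l = 3*l)
-875/n(C, 21) = -875/(3*4) = -875/12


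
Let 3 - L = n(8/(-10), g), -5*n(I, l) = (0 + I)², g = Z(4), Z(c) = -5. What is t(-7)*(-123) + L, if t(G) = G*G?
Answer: -752984/125 ≈ -6023.9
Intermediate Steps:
g = -5
t(G) = G²
n(I, l) = -I²/5 (n(I, l) = -(0 + I)²/5 = -I²/5)
L = 391/125 (L = 3 - (-1)*(8/(-10))²/5 = 3 - (-1)*(8*(-⅒))²/5 = 3 - (-1)*(-⅘)²/5 = 3 - (-1)*16/(5*25) = 3 - 1*(-16/125) = 3 + 16/125 = 391/125 ≈ 3.1280)
t(-7)*(-123) + L = (-7)²*(-123) + 391/125 = 49*(-123) + 391/125 = -6027 + 391/125 = -752984/125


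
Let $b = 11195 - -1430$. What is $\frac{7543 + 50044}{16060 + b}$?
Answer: $\frac{57587}{28685} \approx 2.0076$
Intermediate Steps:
$b = 12625$ ($b = 11195 + 1430 = 12625$)
$\frac{7543 + 50044}{16060 + b} = \frac{7543 + 50044}{16060 + 12625} = \frac{57587}{28685}$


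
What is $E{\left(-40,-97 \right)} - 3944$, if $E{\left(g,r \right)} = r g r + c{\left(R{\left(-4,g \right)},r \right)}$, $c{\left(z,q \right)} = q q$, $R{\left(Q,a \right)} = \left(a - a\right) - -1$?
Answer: $-370895$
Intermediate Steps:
$R{\left(Q,a \right)} = 1$ ($R{\left(Q,a \right)} = 0 + 1 = 1$)
$c{\left(z,q \right)} = q^{2}$
$E{\left(g,r \right)} = r^{2} + g r^{2}$ ($E{\left(g,r \right)} = r g r + r^{2} = g r r + r^{2} = g r^{2} + r^{2} = r^{2} + g r^{2}$)
$E{\left(-40,-97 \right)} - 3944 = \left(-97\right)^{2} \left(1 - 40\right) - 3944 = 9409 \left(-39\right) - 3944 = -366951 - 3944 = -370895$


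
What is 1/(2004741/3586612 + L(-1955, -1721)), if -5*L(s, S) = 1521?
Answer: -17933060/5445213147 ≈ -0.0032934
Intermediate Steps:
L(s, S) = -1521/5 (L(s, S) = -⅕*1521 = -1521/5)
1/(2004741/3586612 + L(-1955, -1721)) = 1/(2004741/3586612 - 1521/5) = 1/(-5445213147/17933060) = -17933060/5445213147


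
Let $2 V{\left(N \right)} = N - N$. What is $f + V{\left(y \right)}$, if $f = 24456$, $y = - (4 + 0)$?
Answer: $24456$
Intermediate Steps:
$y = -4$ ($y = \left(-1\right) 4 = -4$)
$V{\left(N \right)} = 0$ ($V{\left(N \right)} = \frac{N - N}{2} = \frac{1}{2} \cdot 0 = 0$)
$f + V{\left(y \right)} = 24456 + 0 = 24456$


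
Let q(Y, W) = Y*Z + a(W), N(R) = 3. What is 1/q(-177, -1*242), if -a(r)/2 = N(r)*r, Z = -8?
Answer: 1/2868 ≈ 0.00034868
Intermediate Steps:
a(r) = -6*r
q(Y, W) = -8*Y - 6*W (q(Y, W) = Y*(-8) - 6*W = -8*Y - 6*W)
1/q(-177, -1*242) = 1/(-8*(-177) - (-6)*242) = 1/(1416 - 6*(-242)) = 1/(1416 + 1452) = 1/2868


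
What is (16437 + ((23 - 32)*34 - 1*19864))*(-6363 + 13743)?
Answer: -27549540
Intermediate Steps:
(16437 + ((23 - 32)*34 - 1*19864))*(-6363 + 13743) = (16437 + (-9*34 - 19864))*7380 = (16437 + (-306 - 19864))*7380 = (16437 - 20170)*7380 = -3733*7380 = -27549540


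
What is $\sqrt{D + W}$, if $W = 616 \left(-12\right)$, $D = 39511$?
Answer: $\sqrt{32119} \approx 179.22$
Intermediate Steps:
$W = -7392$
$\sqrt{D + W} = \sqrt{39511 - 7392} = \sqrt{32119}$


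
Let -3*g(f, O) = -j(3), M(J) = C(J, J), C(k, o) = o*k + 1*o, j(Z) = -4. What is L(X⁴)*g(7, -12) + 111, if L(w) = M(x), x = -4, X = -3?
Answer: 95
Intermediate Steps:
C(k, o) = o + k*o (C(k, o) = k*o + o = o + k*o)
M(J) = J*(1 + J)
L(w) = 12 (L(w) = -4*(1 - 4) = -4*(-3) = 12)
g(f, O) = -4/3 (g(f, O) = -(-1)*(-4)/3 = -⅓*4 = -4/3)
L(X⁴)*g(7, -12) + 111 = 12*(-4/3) + 111 = -16 + 111 = 95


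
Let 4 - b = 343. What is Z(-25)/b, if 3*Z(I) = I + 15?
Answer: 10/1017 ≈ 0.0098328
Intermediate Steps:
Z(I) = 5 + I/3 (Z(I) = (I + 15)/3 = (15 + I)/3 = 5 + I/3)
b = -339 (b = 4 - 1*343 = 4 - 343 = -339)
Z(-25)/b = (5 + (⅓)*(-25))/(-339) = (5 - 25/3)*(-1/339) = -10/3*(-1/339) = 10/1017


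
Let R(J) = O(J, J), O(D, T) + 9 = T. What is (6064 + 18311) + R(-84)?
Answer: 24282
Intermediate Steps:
O(D, T) = -9 + T
R(J) = -9 + J
(6064 + 18311) + R(-84) = (6064 + 18311) + (-9 - 84) = 24375 - 93 = 24282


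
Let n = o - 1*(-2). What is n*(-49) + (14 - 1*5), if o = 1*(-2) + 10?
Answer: -481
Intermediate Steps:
o = 8 (o = -2 + 10 = 8)
n = 10 (n = 8 - 1*(-2) = 8 + 2 = 10)
n*(-49) + (14 - 1*5) = 10*(-49) + (14 - 1*5) = -490 + (14 - 5) = -490 + 9 = -481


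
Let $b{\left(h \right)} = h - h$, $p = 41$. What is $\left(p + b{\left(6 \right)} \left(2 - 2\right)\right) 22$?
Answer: $902$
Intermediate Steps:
$b{\left(h \right)} = 0$
$\left(p + b{\left(6 \right)} \left(2 - 2\right)\right) 22 = \left(41 + 0 \left(2 - 2\right)\right) 22 = \left(41 + 0 \cdot 0\right) 22 = \left(41 + 0\right) 22 = 41 \cdot 22 = 902$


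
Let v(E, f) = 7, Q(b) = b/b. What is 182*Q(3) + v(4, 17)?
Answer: 189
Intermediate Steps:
Q(b) = 1
182*Q(3) + v(4, 17) = 182*1 + 7 = 182 + 7 = 189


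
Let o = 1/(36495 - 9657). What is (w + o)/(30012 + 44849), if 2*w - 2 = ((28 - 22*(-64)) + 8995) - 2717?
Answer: 103541005/2009119518 ≈ 0.051535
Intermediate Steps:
w = 3858 (w = 1 + (((28 - 22*(-64)) + 8995) - 2717)/2 = 1 + (((28 + 1408) + 8995) - 2717)/2 = 1 + ((1436 + 8995) - 2717)/2 = 1 + (10431 - 2717)/2 = 1 + (½)*7714 = 1 + 3857 = 3858)
o = 1/26838 ≈ 3.7261e-5
(w + o)/(30012 + 44849) = (3858 + 1/26838)/(30012 + 44849) = (103541005/26838)/74861 = (103541005/26838)*(1/74861) = 103541005/2009119518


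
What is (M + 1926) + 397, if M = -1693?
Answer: 630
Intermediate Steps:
(M + 1926) + 397 = (-1693 + 1926) + 397 = 233 + 397 = 630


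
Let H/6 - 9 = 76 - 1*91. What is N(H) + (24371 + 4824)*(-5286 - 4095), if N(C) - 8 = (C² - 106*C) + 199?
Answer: -273872976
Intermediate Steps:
H = -36 (H = 54 + 6*(76 - 1*91) = 54 + 6*(76 - 91) = 54 + 6*(-15) = 54 - 90 = -36)
N(C) = 207 + C² - 106*C (N(C) = 8 + ((C² - 106*C) + 199) = 8 + (199 + C² - 106*C) = 207 + C² - 106*C)
N(H) + (24371 + 4824)*(-5286 - 4095) = (207 + (-36)² - 106*(-36)) + (24371 + 4824)*(-5286 - 4095) = (207 + 1296 + 3816) + 29195*(-9381) = 5319 - 273878295 = -273872976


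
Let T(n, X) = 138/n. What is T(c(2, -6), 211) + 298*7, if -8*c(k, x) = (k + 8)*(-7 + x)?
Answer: 136142/65 ≈ 2094.5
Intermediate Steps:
c(k, x) = -(-7 + x)*(8 + k)/8 (c(k, x) = -(k + 8)*(-7 + x)/8 = -(8 + k)*(-7 + x)/8 = -(-7 + x)*(8 + k)/8)
T(c(2, -6), 211) + 298*7 = 138/(7 - 1*(-6) + (7/8)*2 - ⅛*2*(-6)) + 298*7 = 138/(7 + 6 + 7/4 + 3/2) + 2086 = 138/(65/4) + 2086 = 138*(4/65) + 2086 = 552/65 + 2086 = 136142/65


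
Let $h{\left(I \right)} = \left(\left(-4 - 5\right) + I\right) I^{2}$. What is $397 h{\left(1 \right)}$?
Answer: $-3176$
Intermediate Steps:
$h{\left(I \right)} = I^{2} \left(-9 + I\right)$ ($h{\left(I \right)} = \left(-9 + I\right) I^{2} = I^{2} \left(-9 + I\right)$)
$397 h{\left(1 \right)} = 397 \cdot 1^{2} \left(-9 + 1\right) = 397 \cdot 1 \left(-8\right) = 397 \left(-8\right) = -3176$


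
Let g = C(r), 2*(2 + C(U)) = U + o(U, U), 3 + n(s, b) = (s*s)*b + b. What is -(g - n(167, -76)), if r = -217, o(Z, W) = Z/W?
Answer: -2119533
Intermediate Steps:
n(s, b) = -3 + b + b*s² (n(s, b) = -3 + ((s*s)*b + b) = -3 + (s²*b + b) = -3 + (b*s² + b) = -3 + (b + b*s²) = -3 + b + b*s²)
C(U) = -3/2 + U/2 (C(U) = -2 + (U + U/U)/2 = -2 + (U + 1)/2 = -2 + (1 + U)/2 = -2 + (½ + U/2) = -3/2 + U/2)
g = -110 (g = -3/2 + (½)*(-217) = -3/2 - 217/2 = -110)
-(g - n(167, -76)) = -(-110 - (-3 - 76 - 76*167²)) = -(-110 - (-3 - 76 - 76*27889)) = -(-110 - (-3 - 76 - 2119564)) = -(-110 - 1*(-2119643)) = -(-110 + 2119643) = -1*2119533 = -2119533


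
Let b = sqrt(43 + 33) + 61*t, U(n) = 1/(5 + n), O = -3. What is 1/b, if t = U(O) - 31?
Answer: -7442/13845537 - 8*sqrt(19)/13845537 ≈ -0.00054002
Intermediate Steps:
t = -61/2 (t = 1/(5 - 3) - 31 = 1/2 - 31 = -61/2 ≈ -30.500)
b = -3721/2 + 2*sqrt(19) (b = sqrt(43 + 33) + 61*(-61/2) = sqrt(76) - 3721/2 = 2*sqrt(19) - 3721/2 = -3721/2 + 2*sqrt(19) ≈ -1851.8)
1/b = 1/(-3721/2 + 2*sqrt(19))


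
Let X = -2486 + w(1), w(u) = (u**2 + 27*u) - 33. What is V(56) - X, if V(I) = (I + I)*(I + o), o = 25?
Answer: 11563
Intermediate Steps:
w(u) = -33 + u**2 + 27*u
V(I) = 2*I*(25 + I) (V(I) = (I + I)*(I + 25) = (2*I)*(25 + I) = 2*I*(25 + I))
X = -2491 (X = -2486 + (-33 + 1**2 + 27*1) = -2486 + (-33 + 1 + 27) = -2486 - 5 = -2491)
V(56) - X = 2*56*(25 + 56) - 1*(-2491) = 2*56*81 + 2491 = 9072 + 2491 = 11563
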